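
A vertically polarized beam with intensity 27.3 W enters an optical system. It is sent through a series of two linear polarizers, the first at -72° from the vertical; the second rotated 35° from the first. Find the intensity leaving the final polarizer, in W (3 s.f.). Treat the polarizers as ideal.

I ≈ 1.75 W

By Malus's law, I₁ = 27.3 W · cos²(72°) = 2.607 W.
I₂ = I₁ · cos²(35°) = 2.607 · 0.671 = 1.749 W.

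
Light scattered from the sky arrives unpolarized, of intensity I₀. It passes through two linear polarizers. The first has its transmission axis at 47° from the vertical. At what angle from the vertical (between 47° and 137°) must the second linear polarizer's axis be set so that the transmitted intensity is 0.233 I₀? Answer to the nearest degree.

θ ≈ 94°

Unpolarized light through the first polarizer → I₁ = ½ I₀, now polarized at 47°.
Need I₂/I₀ = 0.233, so cos²(θ − 47°) = 0.233 / 0.5 = 0.466.
θ − 47° = arccos(√0.466) = 46.9°, giving θ ≈ 47 + 46.9 = 93.9°.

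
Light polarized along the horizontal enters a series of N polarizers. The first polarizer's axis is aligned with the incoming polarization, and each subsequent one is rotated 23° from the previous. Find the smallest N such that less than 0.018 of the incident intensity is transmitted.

First polarizer is aligned with the polarization: full transmission.
Each further stage multiplies by cos²(23°) = 0.8473.
After N polarizers: T = 0.8473^(N−1). Require T < 0.018 ⇒ N−1 > ln(0.018)/ln(0.8473) = 24.25, so N−1 ≥ 25 and N = 26.
Check: N=26 gives T = 0.0159 < 0.018; N=25 gives T = 0.01876.

N = 26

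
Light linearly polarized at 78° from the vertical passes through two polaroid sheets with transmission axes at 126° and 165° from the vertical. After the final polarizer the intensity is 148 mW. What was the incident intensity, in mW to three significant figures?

I₀ ≈ 547 mW

I₁ = I₀ cos²(126° − 78°) = I₀ cos²(48°) = 0.4477 I₀.
I₂ = I₁ cos²(165° − 126°) = 0.4477 I₀ · cos²(39°) = 0.2704 I₀.
So 148 mW = 0.2704 I₀, giving I₀ = 148/0.2704 = 547.3 mW.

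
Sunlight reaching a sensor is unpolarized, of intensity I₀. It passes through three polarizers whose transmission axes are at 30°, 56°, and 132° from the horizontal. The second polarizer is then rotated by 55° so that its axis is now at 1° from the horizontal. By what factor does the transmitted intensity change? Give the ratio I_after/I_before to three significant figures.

Before rotation:
Unpolarized light through the first polarizer → I₁ = ½ I₀, now polarized at 30°.
I₂ = I₁ cos²(56° − 30°) = 0.5 I₀ · cos²(26°) = 0.4039 I₀.
I₃ = I₂ cos²(132° − 56°) = 0.4039 I₀ · cos²(76°) = 0.02364 I₀.
After rotation:
Unpolarized light through the first polarizer → I₁ = ½ I₀, now polarized at 30°.
I₂ = I₁ cos²(1° − 30°) = 0.5 I₀ · cos²(29°) = 0.3825 I₀.
Angle between axes 2 and 3: 49°. I₃ = 0.3825 I₀ · cos²(49°) = 0.1646 I₀.
Ratio = 0.1646 / 0.02364 = 6.964.

I_new/I_old ≈ 6.96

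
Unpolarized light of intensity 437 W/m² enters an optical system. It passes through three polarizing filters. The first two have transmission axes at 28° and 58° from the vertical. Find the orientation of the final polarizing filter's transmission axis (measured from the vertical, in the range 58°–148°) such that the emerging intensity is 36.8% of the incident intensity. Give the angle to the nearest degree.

Unpolarized light through the first polarizer → I₁ = ½ I₀, now polarized at 28°.
I₂ = I₁ cos²(58° − 28°) = 0.5 I₀ · cos²(30°) = 0.375 I₀.
Need I₃/I₀ = 0.368, so cos²(θ − 58°) = 0.368 / 0.375 = 0.9813.
θ − 58° = arccos(√0.9813) = 7.9°, giving θ ≈ 58 + 7.9 = 65.9°.

θ ≈ 66°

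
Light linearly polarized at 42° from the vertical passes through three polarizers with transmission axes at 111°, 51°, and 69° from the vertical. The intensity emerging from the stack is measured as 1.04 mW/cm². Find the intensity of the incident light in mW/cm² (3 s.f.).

I₀ ≈ 35.8 mW/cm²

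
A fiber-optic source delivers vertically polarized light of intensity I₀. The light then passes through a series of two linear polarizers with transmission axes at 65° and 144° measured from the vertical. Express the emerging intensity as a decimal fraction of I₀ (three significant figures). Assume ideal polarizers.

I₁ = I₀ cos²(65° − 0°) = I₀ cos²(65°) = 0.1786 I₀.
I₂ = I₁ cos²(144° − 65°) = 0.1786 I₀ · cos²(79°) = 0.006503 I₀.
Transmitted fraction = 0.006503.

≈ 0.00650 I₀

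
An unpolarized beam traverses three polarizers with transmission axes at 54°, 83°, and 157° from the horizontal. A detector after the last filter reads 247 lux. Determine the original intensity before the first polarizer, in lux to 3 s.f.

Unpolarized light through the first polarizer → I₁ = ½ I₀, now polarized at 54°.
I₂ = I₁ cos²(83° − 54°) = 0.5 I₀ · cos²(29°) = 0.3825 I₀.
I₃ = I₂ cos²(157° − 83°) = 0.3825 I₀ · cos²(74°) = 0.02906 I₀.
So 247 lux = 0.02906 I₀, giving I₀ = 247/0.02906 = 8500 lux.

I₀ ≈ 8500 lux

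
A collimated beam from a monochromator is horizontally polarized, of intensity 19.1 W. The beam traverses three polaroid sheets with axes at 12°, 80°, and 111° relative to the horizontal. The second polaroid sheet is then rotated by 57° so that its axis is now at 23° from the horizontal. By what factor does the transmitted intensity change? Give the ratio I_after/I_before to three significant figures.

Before rotation:
I₁ = I₀ cos²(12° − 0°) = I₀ cos²(12°) = 0.9568 I₀.
I₂ = I₁ cos²(80° − 12°) = 0.9568 I₀ · cos²(68°) = 0.1343 I₀.
I₃ = I₂ cos²(111° − 80°) = 0.1343 I₀ · cos²(31°) = 0.09865 I₀.
After rotation:
I₁ = I₀ cos²(12° − 0°) = I₀ cos²(12°) = 0.9568 I₀.
I₂ = I₁ cos²(23° − 12°) = 0.9568 I₀ · cos²(11°) = 0.9219 I₀.
I₃ = I₂ cos²(111° − 23°) = 0.9219 I₀ · cos²(88°) = 0.001123 I₀.
Ratio = 0.001123 / 0.09865 = 0.01138.

I_new/I_old ≈ 0.0114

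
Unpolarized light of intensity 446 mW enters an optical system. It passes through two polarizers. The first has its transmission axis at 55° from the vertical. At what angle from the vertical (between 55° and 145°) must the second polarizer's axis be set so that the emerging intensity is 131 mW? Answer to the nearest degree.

Unpolarized light through the first polarizer → I₁ = ½ I₀, now polarized at 55°.
Target fraction: 131 / 446 mW = 0.2937 of I₀.
Need I₂/I₀ = 0.2937, so cos²(θ − 55°) = 0.2937 / 0.5 = 0.5874.
θ − 55° = arccos(√0.5874) = 40.0°, giving θ ≈ 55 + 40.0 = 95.0°.

θ ≈ 95°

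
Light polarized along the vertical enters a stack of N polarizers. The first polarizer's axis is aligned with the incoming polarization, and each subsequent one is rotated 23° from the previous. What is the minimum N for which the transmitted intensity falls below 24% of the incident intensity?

N = 10

First polarizer is aligned with the polarization: full transmission.
Each further stage multiplies by cos²(23°) = 0.8473.
After N polarizers: T = 0.8473^(N−1). Require T < 0.24 ⇒ N−1 > ln(0.24)/ln(0.8473) = 8.61, so N−1 ≥ 9 and N = 10.
Check: N=10 gives T = 0.2251 < 0.24; N=9 gives T = 0.2657.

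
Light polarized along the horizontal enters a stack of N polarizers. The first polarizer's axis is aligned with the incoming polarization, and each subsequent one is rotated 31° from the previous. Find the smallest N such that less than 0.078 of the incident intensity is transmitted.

N = 10

First polarizer is aligned with the polarization: full transmission.
Each further stage multiplies by cos²(31°) = 0.7347.
After N polarizers: T = 0.7347^(N−1). Require T < 0.078 ⇒ N−1 > ln(0.078)/ln(0.7347) = 8.28, so N−1 ≥ 9 and N = 10.
Check: N=10 gives T = 0.0624 < 0.078; N=9 gives T = 0.08493.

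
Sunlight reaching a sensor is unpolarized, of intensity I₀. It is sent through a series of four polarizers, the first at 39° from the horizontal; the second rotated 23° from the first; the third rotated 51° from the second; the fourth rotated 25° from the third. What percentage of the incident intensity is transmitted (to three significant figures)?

≈ 13.8%

Unpolarized light through the first polarizer → I₁ = ½ I₀, now polarized at 39°.
I₂ = I₁ cos²(23°) = 0.5 · 0.8473 I₀ = 0.4237 I₀.
I₃ = I₂ cos²(51°) = 0.4237 · 0.396 I₀ = 0.1678 I₀.
I₄ = I₃ cos²(25°) = 0.1678 · 0.8214 I₀ = 0.1378 I₀.
That is 13.78% of the incident intensity.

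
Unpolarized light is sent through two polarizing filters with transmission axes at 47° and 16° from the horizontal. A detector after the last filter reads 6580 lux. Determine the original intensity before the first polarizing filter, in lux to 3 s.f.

I₀ ≈ 1.79e4 lux

Unpolarized light through the first polarizer → I₁ = ½ I₀, now polarized at 47°.
I₂ = I₁ cos²(16° − 47°) = 0.5 I₀ · cos²(31°) = 0.3674 I₀.
So 6580 lux = 0.3674 I₀, giving I₀ = 6580/0.3674 = 1.791e+04 lux.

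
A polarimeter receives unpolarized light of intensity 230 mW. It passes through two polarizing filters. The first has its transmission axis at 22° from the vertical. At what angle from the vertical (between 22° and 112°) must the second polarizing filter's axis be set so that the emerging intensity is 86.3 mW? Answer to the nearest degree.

Unpolarized light through the first polarizer → I₁ = ½ I₀, now polarized at 22°.
Target fraction: 86.3 / 230 mW = 0.3752 of I₀.
Need I₂/I₀ = 0.3752, so cos²(θ − 22°) = 0.3752 / 0.5 = 0.7504.
θ − 22° = arccos(√0.7504) = 30.0°, giving θ ≈ 22 + 30.0 = 52.0°.

θ ≈ 52°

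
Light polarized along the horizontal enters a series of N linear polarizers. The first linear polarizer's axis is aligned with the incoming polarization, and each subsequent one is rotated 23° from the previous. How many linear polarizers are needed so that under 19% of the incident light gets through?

First polarizer is aligned with the polarization: full transmission.
Each further stage multiplies by cos²(23°) = 0.8473.
After N polarizers: T = 0.8473^(N−1). Require T < 0.19 ⇒ N−1 > ln(0.19)/ln(0.8473) = 10.02, so N−1 ≥ 11 and N = 12.
Check: N=12 gives T = 0.1616 < 0.19; N=11 gives T = 0.1908.

N = 12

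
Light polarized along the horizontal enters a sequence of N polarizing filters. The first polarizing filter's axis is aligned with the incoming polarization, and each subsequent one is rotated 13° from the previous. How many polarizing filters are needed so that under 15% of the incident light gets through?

First polarizer is aligned with the polarization: full transmission.
Each further stage multiplies by cos²(13°) = 0.9494.
After N polarizers: T = 0.9494^(N−1). Require T < 0.15 ⇒ N−1 > ln(0.15)/ln(0.9494) = 36.53, so N−1 ≥ 37 and N = 38.
Check: N=38 gives T = 0.1464 < 0.15; N=37 gives T = 0.1542.

N = 38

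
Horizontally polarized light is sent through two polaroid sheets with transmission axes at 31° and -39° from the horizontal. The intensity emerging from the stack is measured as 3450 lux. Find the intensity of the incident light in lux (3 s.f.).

I₁ = I₀ cos²(31° − 0°) = I₀ cos²(31°) = 0.7347 I₀.
I₂ = I₁ cos²(-39° − 31°) = 0.7347 I₀ · cos²(70°) = 0.08595 I₀.
So 3450 lux = 0.08595 I₀, giving I₀ = 3450/0.08595 = 4.014e+04 lux.

I₀ ≈ 4.01e4 lux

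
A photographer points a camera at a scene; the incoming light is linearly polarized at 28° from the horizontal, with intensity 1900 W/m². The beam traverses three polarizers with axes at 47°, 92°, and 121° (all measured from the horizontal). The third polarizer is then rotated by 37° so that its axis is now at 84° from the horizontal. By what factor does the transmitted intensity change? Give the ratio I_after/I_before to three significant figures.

I_new/I_old ≈ 1.28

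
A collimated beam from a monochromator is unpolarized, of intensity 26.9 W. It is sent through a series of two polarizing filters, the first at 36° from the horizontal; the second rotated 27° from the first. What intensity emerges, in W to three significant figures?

Unpolarized light through the first polarizer → I₁ = 26.9 W/2 = 13.45 W, polarized at 36°.
I₂ = I₁ · cos²(27°) = 13.45 · 0.7939 = 10.68 W.

I ≈ 10.7 W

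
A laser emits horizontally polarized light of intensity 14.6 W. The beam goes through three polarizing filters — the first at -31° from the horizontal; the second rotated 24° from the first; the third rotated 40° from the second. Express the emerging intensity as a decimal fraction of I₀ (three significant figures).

By Malus's law, I₁ = 14.6 W · cos²(31°) = 10.73 W.
I₂ = I₁ · cos²(24°) = 10.73 · 0.8346 = 8.953 W.
I₃ = I₂ · cos²(40°) = 8.953 · 0.5868 = 5.254 W.
Transmitted fraction = 0.3598.

I/I₀ ≈ 0.360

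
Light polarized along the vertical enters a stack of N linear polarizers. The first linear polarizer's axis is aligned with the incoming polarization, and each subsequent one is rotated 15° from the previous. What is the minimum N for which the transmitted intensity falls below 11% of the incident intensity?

First polarizer is aligned with the polarization: full transmission.
Each further stage multiplies by cos²(15°) = 0.933.
After N polarizers: T = 0.933^(N−1). Require T < 0.11 ⇒ N−1 > ln(0.11)/ln(0.933) = 31.83, so N−1 ≥ 32 and N = 33.
Check: N=33 gives T = 0.1087 < 0.11; N=32 gives T = 0.1166.

N = 33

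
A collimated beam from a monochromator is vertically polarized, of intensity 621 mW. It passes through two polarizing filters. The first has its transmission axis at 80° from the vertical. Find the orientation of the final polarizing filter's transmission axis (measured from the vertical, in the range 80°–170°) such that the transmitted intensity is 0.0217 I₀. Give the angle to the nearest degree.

θ ≈ 112°

I₁ = I₀ cos²(80° − 0°) = I₀ cos²(80°) = 0.03015 I₀.
Need I₂/I₀ = 0.0217, so cos²(θ − 80°) = 0.0217 / 0.03015 = 0.7196.
θ − 80° = arccos(√0.7196) = 32.0°, giving θ ≈ 80 + 32.0 = 112.0°.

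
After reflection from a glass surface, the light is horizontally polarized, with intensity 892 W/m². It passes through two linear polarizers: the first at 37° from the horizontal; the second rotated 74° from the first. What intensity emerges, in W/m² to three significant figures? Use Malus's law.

I ≈ 43.2 W/m²

By Malus's law, I₁ = 892 W/m² · cos²(37°) = 568.9 W/m².
I₂ = I₁ · cos²(74°) = 568.9 · 0.07598 = 43.23 W/m².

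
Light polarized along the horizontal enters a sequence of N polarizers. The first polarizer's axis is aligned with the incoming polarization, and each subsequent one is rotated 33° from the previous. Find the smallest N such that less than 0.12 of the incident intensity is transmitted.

First polarizer is aligned with the polarization: full transmission.
Each further stage multiplies by cos²(33°) = 0.7034.
After N polarizers: T = 0.7034^(N−1). Require T < 0.12 ⇒ N−1 > ln(0.12)/ln(0.7034) = 6.03, so N−1 ≥ 7 and N = 8.
Check: N=8 gives T = 0.08517 < 0.12; N=7 gives T = 0.1211.

N = 8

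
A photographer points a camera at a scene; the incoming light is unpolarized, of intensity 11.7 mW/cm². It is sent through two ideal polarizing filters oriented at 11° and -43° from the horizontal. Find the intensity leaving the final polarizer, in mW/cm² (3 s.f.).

Unpolarized light through the first polarizer → I₁ = 11.7 mW/cm²/2 = 5.85 mW/cm², polarized at 11°.
I₂ = I₁ · cos²(54°) = 5.85 · 0.3455 = 2.021 mW/cm².

I ≈ 2.02 mW/cm²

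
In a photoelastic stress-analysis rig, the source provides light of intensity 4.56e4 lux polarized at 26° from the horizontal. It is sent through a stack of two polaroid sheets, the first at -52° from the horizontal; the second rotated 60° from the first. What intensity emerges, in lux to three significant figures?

I₁ = 4.56e4 lux · cos²(78°) = 1971 lux.
I₂ = I₁ · cos²(60°) = 1971 · 0.25 = 492.8 lux.

I ≈ 493 lux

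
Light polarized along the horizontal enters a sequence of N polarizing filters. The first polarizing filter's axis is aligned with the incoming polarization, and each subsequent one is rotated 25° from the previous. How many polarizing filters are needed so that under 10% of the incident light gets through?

N = 13

First polarizer is aligned with the polarization: full transmission.
Each further stage multiplies by cos²(25°) = 0.8214.
After N polarizers: T = 0.8214^(N−1). Require T < 0.10 ⇒ N−1 > ln(0.10)/ln(0.8214) = 11.70, so N−1 ≥ 12 and N = 13.
Check: N=13 gives T = 0.09432 < 0.10; N=12 gives T = 0.1148.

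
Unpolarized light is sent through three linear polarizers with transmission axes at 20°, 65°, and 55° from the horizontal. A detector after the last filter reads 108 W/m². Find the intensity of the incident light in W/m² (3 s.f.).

I₀ ≈ 445 W/m²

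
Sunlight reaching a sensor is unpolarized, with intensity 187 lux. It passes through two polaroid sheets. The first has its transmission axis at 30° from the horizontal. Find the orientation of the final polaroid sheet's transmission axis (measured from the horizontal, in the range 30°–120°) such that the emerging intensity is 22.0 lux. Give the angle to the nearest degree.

Unpolarized light through the first polarizer → I₁ = ½ I₀, now polarized at 30°.
Target fraction: 22.0 / 187 lux = 0.1176 of I₀.
Need I₂/I₀ = 0.1176, so cos²(θ − 30°) = 0.1176 / 0.5 = 0.2353.
θ − 30° = arccos(√0.2353) = 61.0°, giving θ ≈ 30 + 61.0 = 91.0°.

θ ≈ 91°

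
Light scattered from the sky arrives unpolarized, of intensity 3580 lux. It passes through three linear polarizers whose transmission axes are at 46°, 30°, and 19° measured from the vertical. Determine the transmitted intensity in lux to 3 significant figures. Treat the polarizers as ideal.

Unpolarized light through the first polarizer → I₁ = 3580 lux/2 = 1790 lux, polarized at 46°.
I₂ = I₁ · cos²(16°) = 1790 · 0.924 = 1654 lux.
I₃ = I₂ · cos²(11°) = 1654 · 0.9636 = 1594 lux.

I ≈ 1590 lux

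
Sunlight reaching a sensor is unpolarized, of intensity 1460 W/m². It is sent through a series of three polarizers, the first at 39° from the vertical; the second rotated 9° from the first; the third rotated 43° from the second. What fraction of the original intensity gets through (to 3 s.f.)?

Unpolarized light through the first polarizer → I₁ = 1460 W/m²/2 = 730 W/m², polarized at 39°.
I₂ = I₁ · cos²(9°) = 730 · 0.9755 = 712.1 W/m².
I₃ = I₂ · cos²(43°) = 712.1 · 0.5349 = 380.9 W/m².
Transmitted fraction = 0.2609.

I/I₀ ≈ 0.261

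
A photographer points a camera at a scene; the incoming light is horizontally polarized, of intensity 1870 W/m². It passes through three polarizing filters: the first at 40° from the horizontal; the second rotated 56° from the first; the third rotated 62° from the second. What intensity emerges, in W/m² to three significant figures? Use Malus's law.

By Malus's law, I₁ = 1870 W/m² · cos²(40°) = 1097 W/m².
I₂ = I₁ · cos²(56°) = 1097 · 0.3127 = 343.1 W/m².
I₃ = I₂ · cos²(62°) = 343.1 · 0.2204 = 75.63 W/m².

I ≈ 75.6 W/m²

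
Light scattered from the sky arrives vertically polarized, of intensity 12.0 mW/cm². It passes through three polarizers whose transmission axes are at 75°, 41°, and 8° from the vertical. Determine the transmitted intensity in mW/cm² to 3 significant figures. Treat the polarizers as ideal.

I₁ = 12.0 mW/cm² · cos²(75°) = 0.8038 mW/cm².
I₂ = I₁ · cos²(34°) = 0.8038 · 0.6873 = 0.5525 mW/cm².
I₃ = I₂ · cos²(33°) = 0.5525 · 0.7034 = 0.3886 mW/cm².

I ≈ 0.389 mW/cm²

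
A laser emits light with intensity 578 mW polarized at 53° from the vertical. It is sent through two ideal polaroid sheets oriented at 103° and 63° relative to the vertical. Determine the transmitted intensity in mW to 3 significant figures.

I ≈ 140 mW

By Malus's law, I₁ = 578 mW · cos²(50°) = 238.8 mW.
I₂ = I₁ · cos²(40°) = 238.8 · 0.5868 = 140.1 mW.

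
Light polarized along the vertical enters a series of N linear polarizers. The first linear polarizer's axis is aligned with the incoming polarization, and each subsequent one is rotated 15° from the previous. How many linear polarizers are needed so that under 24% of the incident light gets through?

First polarizer is aligned with the polarization: full transmission.
Each further stage multiplies by cos²(15°) = 0.933.
After N polarizers: T = 0.933^(N−1). Require T < 0.24 ⇒ N−1 > ln(0.24)/ln(0.933) = 20.58, so N−1 ≥ 21 and N = 22.
Check: N=22 gives T = 0.2332 < 0.24; N=21 gives T = 0.2499.

N = 22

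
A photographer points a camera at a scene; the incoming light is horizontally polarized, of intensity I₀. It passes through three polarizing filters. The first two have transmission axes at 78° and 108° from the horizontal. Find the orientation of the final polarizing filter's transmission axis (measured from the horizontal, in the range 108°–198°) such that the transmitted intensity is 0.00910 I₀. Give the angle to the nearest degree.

θ ≈ 166°

I₁ = I₀ cos²(78° − 0°) = I₀ cos²(78°) = 0.04323 I₀.
I₂ = I₁ cos²(108° − 78°) = 0.04323 I₀ · cos²(30°) = 0.03242 I₀.
Need I₃/I₀ = 0.0091, so cos²(θ − 108°) = 0.0091 / 0.03242 = 0.2807.
θ − 108° = arccos(√0.2807) = 58.0°, giving θ ≈ 108 + 58.0 = 166.0°.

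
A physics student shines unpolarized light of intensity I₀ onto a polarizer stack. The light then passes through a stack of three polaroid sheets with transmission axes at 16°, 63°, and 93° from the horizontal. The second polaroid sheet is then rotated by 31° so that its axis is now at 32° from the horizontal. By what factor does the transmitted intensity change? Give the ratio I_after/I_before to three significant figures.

I_new/I_old ≈ 0.623

Before rotation:
Unpolarized light through the first polarizer → I₁ = ½ I₀, now polarized at 16°.
I₂ = I₁ cos²(63° − 16°) = 0.5 I₀ · cos²(47°) = 0.2326 I₀.
I₃ = I₂ cos²(93° − 63°) = 0.2326 I₀ · cos²(30°) = 0.1744 I₀.
After rotation:
Unpolarized light through the first polarizer → I₁ = ½ I₀, now polarized at 16°.
I₂ = I₁ cos²(32° − 16°) = 0.5 I₀ · cos²(16°) = 0.462 I₀.
I₃ = I₂ cos²(93° − 32°) = 0.462 I₀ · cos²(61°) = 0.1086 I₀.
Ratio = 0.1086 / 0.1744 = 0.6226.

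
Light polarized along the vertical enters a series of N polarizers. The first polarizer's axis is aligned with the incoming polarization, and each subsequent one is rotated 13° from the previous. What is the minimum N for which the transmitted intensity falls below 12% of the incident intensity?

N = 42

First polarizer is aligned with the polarization: full transmission.
Each further stage multiplies by cos²(13°) = 0.9494.
After N polarizers: T = 0.9494^(N−1). Require T < 0.12 ⇒ N−1 > ln(0.12)/ln(0.9494) = 40.83, so N−1 ≥ 41 and N = 42.
Check: N=42 gives T = 0.1189 < 0.12; N=41 gives T = 0.1253.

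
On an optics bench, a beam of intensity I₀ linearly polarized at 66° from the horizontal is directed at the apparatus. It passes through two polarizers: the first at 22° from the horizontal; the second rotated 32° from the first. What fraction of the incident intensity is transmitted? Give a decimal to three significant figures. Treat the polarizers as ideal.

I₁ = I₀ cos²(22° − 66°) = I₀ cos²(44°) = 0.5174 I₀.
I₂ = I₁ cos²(32°) = 0.5174 · 0.7192 I₀ = 0.3721 I₀.
Transmitted fraction = 0.3721.

≈ 0.372 I₀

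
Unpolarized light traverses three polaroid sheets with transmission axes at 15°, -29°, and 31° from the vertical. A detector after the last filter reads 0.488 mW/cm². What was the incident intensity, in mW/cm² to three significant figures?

I₀ ≈ 7.54 mW/cm²

Unpolarized light through the first polarizer → I₁ = ½ I₀, now polarized at 15°.
I₂ = I₁ cos²(-29° − 15°) = 0.5 I₀ · cos²(44°) = 0.2587 I₀.
I₃ = I₂ cos²(31° + 29°) = 0.2587 I₀ · cos²(60°) = 0.06468 I₀.
So 0.488 mW/cm² = 0.06468 I₀, giving I₀ = 0.488/0.06468 = 7.545 mW/cm².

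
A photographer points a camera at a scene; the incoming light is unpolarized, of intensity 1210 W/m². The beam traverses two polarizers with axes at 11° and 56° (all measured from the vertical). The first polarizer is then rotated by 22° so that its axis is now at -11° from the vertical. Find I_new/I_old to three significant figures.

I_new/I_old ≈ 0.305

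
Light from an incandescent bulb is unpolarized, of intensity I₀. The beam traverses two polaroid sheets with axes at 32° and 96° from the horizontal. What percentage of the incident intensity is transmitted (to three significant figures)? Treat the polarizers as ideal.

Unpolarized light through the first polarizer → I₁ = ½ I₀, now polarized at 32°.
I₂ = I₁ cos²(96° − 32°) = 0.5 I₀ · cos²(64°) = 0.09608 I₀.
That is 9.608% of the incident intensity.

≈ 9.61%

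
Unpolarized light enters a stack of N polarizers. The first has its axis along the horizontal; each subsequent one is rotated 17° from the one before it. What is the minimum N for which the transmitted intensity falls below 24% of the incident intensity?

N = 10

First polarizer halves the unpolarized light: factor 1/2.
Each further stage multiplies by cos²(17°) = 0.9145.
After N polarizers: T = 0.5·0.9145^(N−1). Require T < 0.24 ⇒ N−1 > ln(0.24/0.5)/ln(0.9145) = 8.21, so N−1 ≥ 9 and N = 10.
Check: N=10 gives T = 0.2237 < 0.24; N=9 gives T = 0.2446.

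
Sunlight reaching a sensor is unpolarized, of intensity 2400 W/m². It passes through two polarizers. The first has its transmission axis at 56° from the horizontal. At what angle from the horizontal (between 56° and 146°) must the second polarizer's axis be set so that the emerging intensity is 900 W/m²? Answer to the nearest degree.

Unpolarized light through the first polarizer → I₁ = ½ I₀, now polarized at 56°.
Target fraction: 900 / 2400 W/m² = 0.375 of I₀.
Need I₂/I₀ = 0.375, so cos²(θ − 56°) = 0.375 / 0.5 = 0.75.
θ − 56° = arccos(√0.75) = 30.0°, giving θ ≈ 56 + 30.0 = 86.0°.

θ ≈ 86°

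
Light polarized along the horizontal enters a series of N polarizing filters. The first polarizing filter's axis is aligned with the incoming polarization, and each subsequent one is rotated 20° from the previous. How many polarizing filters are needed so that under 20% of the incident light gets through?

N = 14

First polarizer is aligned with the polarization: full transmission.
Each further stage multiplies by cos²(20°) = 0.883.
After N polarizers: T = 0.883^(N−1). Require T < 0.20 ⇒ N−1 > ln(0.20)/ln(0.883) = 12.94, so N−1 ≥ 13 and N = 14.
Check: N=14 gives T = 0.1984 < 0.20; N=13 gives T = 0.2247.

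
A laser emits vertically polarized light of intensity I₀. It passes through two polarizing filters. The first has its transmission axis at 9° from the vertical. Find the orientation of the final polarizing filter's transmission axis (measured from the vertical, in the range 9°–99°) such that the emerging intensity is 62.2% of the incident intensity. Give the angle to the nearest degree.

By Malus's law, I₁ = I₀ cos²(9° − 0°) = I₀ cos²(9°) = 0.9755 I₀.
Need I₂/I₀ = 0.622, so cos²(θ − 9°) = 0.622 / 0.9755 = 0.6376.
θ − 9° = arccos(√0.6376) = 37.0°, giving θ ≈ 9 + 37.0 = 46.0°.

θ ≈ 46°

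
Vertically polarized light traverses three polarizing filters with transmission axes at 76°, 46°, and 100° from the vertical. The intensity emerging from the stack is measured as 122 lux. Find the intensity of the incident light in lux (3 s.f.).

By Malus's law, I₁ = I₀ cos²(76° − 0°) = I₀ cos²(76°) = 0.05853 I₀.
I₂ = I₁ cos²(46° − 76°) = 0.05853 I₀ · cos²(30°) = 0.04389 I₀.
I₃ = I₂ cos²(100° − 46°) = 0.04389 I₀ · cos²(54°) = 0.01517 I₀.
So 122 lux = 0.01517 I₀, giving I₀ = 122/0.01517 = 8045 lux.

I₀ ≈ 8040 lux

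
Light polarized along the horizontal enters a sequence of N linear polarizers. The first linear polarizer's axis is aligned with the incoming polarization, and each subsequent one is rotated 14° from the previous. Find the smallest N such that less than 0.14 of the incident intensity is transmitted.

N = 34

First polarizer is aligned with the polarization: full transmission.
Each further stage multiplies by cos²(14°) = 0.9415.
After N polarizers: T = 0.9415^(N−1). Require T < 0.14 ⇒ N−1 > ln(0.14)/ln(0.9415) = 32.60, so N−1 ≥ 33 and N = 34.
Check: N=34 gives T = 0.1367 < 0.14; N=33 gives T = 0.1452.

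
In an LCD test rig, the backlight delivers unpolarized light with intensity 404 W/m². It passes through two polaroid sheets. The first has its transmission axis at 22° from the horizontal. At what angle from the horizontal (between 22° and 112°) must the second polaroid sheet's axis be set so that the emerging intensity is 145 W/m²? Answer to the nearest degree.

θ ≈ 54°

Unpolarized light through the first polarizer → I₁ = ½ I₀, now polarized at 22°.
Target fraction: 145 / 404 W/m² = 0.3589 of I₀.
Need I₂/I₀ = 0.3589, so cos²(θ − 22°) = 0.3589 / 0.5 = 0.7178.
θ − 22° = arccos(√0.7178) = 32.1°, giving θ ≈ 22 + 32.1 = 54.1°.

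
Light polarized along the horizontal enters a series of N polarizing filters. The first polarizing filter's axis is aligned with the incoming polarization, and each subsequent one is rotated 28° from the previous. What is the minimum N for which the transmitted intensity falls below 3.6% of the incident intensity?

First polarizer is aligned with the polarization: full transmission.
Each further stage multiplies by cos²(28°) = 0.7796.
After N polarizers: T = 0.7796^(N−1). Require T < 0.036 ⇒ N−1 > ln(0.036)/ln(0.7796) = 13.35, so N−1 ≥ 14 and N = 15.
Check: N=15 gives T = 0.03063 < 0.036; N=14 gives T = 0.03929.

N = 15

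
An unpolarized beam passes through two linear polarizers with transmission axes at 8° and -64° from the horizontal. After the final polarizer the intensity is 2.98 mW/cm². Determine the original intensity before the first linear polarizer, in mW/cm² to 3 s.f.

I₀ ≈ 62.4 mW/cm²

Unpolarized light through the first polarizer → I₁ = ½ I₀, now polarized at 8°.
I₂ = I₁ cos²(-64° − 8°) = 0.5 I₀ · cos²(72°) = 0.04775 I₀.
So 2.98 mW/cm² = 0.04775 I₀, giving I₀ = 2.98/0.04775 = 62.41 mW/cm².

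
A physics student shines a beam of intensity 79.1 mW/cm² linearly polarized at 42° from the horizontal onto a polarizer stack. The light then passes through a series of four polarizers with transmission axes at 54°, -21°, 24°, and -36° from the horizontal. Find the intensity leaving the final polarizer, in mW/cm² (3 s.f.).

I ≈ 0.634 mW/cm²

By Malus's law, I₁ = 79.1 mW/cm² · cos²(12°) = 75.68 mW/cm².
I₂ = I₁ · cos²(75°) = 75.68 · 0.06699 = 5.07 mW/cm².
I₃ = I₂ · cos²(45°) = 5.07 · 0.5 = 2.535 mW/cm².
I₄ = I₃ · cos²(60°) = 2.535 · 0.25 = 0.6337 mW/cm².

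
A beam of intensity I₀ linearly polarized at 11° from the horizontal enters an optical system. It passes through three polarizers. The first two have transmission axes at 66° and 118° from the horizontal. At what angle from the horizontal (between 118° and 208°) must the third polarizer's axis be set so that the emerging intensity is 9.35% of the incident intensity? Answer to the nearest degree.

θ ≈ 148°

I₁ = I₀ cos²(66° − 11°) = I₀ cos²(55°) = 0.329 I₀.
I₂ = I₁ cos²(118° − 66°) = 0.329 I₀ · cos²(52°) = 0.1247 I₀.
Need I₃/I₀ = 0.0935, so cos²(θ − 118°) = 0.0935 / 0.1247 = 0.7498.
θ − 118° = arccos(√0.7498) = 30.0°, giving θ ≈ 118 + 30.0 = 148.0°.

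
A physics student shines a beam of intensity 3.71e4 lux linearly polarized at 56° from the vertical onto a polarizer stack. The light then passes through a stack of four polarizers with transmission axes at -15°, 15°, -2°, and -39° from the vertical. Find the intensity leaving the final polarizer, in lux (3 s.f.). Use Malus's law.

By Malus's law, I₁ = 3.71e4 lux · cos²(71°) = 3932 lux.
I₂ = I₁ · cos²(30°) = 3932 · 0.75 = 2949 lux.
I₃ = I₂ · cos²(17°) = 2949 · 0.9145 = 2697 lux.
I₄ = I₃ · cos²(37°) = 2697 · 0.6378 = 1720 lux.

I ≈ 1720 lux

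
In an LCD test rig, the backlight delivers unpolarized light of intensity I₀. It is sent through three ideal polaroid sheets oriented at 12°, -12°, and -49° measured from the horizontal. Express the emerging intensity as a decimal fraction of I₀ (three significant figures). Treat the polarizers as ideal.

Unpolarized light through the first polarizer → I₁ = ½ I₀, now polarized at 12°.
I₂ = I₁ cos²(-12° − 12°) = 0.5 I₀ · cos²(24°) = 0.4173 I₀.
I₃ = I₂ cos²(-49° + 12°) = 0.4173 I₀ · cos²(37°) = 0.2662 I₀.
Transmitted fraction = 0.2662.

≈ 0.266 I₀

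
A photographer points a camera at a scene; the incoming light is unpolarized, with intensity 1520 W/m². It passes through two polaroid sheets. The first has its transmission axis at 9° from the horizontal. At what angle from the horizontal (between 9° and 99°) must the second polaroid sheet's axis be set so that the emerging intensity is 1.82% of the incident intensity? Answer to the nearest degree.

Unpolarized light through the first polarizer → I₁ = ½ I₀, now polarized at 9°.
Need I₂/I₀ = 0.0182, so cos²(θ − 9°) = 0.0182 / 0.5 = 0.0364.
θ − 9° = arccos(√0.0364) = 79.0°, giving θ ≈ 9 + 79.0 = 88.0°.

θ ≈ 88°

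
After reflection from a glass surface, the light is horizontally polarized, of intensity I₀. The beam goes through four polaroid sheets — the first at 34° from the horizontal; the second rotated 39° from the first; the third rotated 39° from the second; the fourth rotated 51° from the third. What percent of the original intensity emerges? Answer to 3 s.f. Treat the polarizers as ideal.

≈ 9.93%

By Malus's law, I₁ = I₀ cos²(34° − 0°) = I₀ cos²(34°) = 0.6873 I₀.
I₂ = I₁ cos²(39°) = 0.6873 · 0.604 I₀ = 0.4151 I₀.
I₃ = I₂ cos²(39°) = 0.4151 · 0.604 I₀ = 0.2507 I₀.
I₄ = I₃ cos²(51°) = 0.2507 · 0.396 I₀ = 0.09929 I₀.
That is 9.929% of the incident intensity.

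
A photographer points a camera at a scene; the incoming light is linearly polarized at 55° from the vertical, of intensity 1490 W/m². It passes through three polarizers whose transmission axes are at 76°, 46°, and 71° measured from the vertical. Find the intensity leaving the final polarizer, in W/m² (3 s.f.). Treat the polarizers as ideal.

By Malus's law, I₁ = 1490 W/m² · cos²(21°) = 1299 W/m².
I₂ = I₁ · cos²(30°) = 1299 · 0.75 = 974 W/m².
I₃ = I₂ · cos²(25°) = 974 · 0.8214 = 800 W/m².

I ≈ 800 W/m²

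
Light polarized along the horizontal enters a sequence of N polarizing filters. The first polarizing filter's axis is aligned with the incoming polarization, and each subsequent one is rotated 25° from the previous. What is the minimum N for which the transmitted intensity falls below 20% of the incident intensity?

N = 10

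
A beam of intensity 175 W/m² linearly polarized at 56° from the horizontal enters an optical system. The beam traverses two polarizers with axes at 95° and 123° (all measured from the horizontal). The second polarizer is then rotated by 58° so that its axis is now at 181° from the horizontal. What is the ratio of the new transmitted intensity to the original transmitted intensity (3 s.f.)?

Before rotation:
By Malus's law, I₁ = I₀ cos²(95° − 56°) = I₀ cos²(39°) = 0.604 I₀.
I₂ = I₁ cos²(123° − 95°) = 0.604 I₀ · cos²(28°) = 0.4708 I₀.
After rotation:
I₁ = I₀ cos²(95° − 56°) = I₀ cos²(39°) = 0.604 I₀.
I₂ = I₁ cos²(181° − 95°) = 0.604 I₀ · cos²(86°) = 0.002939 I₀.
Ratio = 0.002939 / 0.4708 = 0.006242.

I_new/I_old ≈ 0.00624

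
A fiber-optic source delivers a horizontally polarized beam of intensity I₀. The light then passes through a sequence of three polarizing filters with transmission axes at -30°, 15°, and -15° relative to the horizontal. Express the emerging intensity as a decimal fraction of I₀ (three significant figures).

≈ 0.281 I₀

I₁ = I₀ cos²(-30° − 0°) = I₀ cos²(30°) = 0.75 I₀.
I₂ = I₁ cos²(15° + 30°) = 0.75 I₀ · cos²(45°) = 0.375 I₀.
I₃ = I₂ cos²(-15° − 15°) = 0.375 I₀ · cos²(30°) = 0.2813 I₀.
Transmitted fraction = 0.2813.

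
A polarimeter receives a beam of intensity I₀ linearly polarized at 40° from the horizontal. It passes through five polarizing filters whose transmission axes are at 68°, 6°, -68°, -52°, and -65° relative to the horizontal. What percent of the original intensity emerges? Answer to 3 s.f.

≈ 1.15%

I₁ = I₀ cos²(68° − 40°) = I₀ cos²(28°) = 0.7796 I₀.
I₂ = I₁ cos²(6° − 68°) = 0.7796 I₀ · cos²(62°) = 0.1718 I₀.
I₃ = I₂ cos²(-68° − 6°) = 0.1718 I₀ · cos²(74°) = 0.01305 I₀.
I₄ = I₃ cos²(-52° + 68°) = 0.01305 I₀ · cos²(16°) = 0.01206 I₀.
I₅ = I₄ cos²(-65° + 52°) = 0.01206 I₀ · cos²(13°) = 0.01145 I₀.
That is 1.145% of the incident intensity.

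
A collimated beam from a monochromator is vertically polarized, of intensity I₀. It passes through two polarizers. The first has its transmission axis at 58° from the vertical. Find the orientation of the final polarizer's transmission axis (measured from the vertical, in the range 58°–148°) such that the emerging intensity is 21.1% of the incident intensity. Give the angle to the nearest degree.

θ ≈ 88°

By Malus's law, I₁ = I₀ cos²(58° − 0°) = I₀ cos²(58°) = 0.2808 I₀.
Need I₂/I₀ = 0.211, so cos²(θ − 58°) = 0.211 / 0.2808 = 0.7514.
θ − 58° = arccos(√0.7514) = 29.9°, giving θ ≈ 58 + 29.9 = 87.9°.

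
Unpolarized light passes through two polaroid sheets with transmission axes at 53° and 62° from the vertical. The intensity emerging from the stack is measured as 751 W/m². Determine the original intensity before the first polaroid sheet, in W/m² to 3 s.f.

I₀ ≈ 1540 W/m²

Unpolarized light through the first polarizer → I₁ = ½ I₀, now polarized at 53°.
I₂ = I₁ cos²(62° − 53°) = 0.5 I₀ · cos²(9°) = 0.4878 I₀.
So 751 W/m² = 0.4878 I₀, giving I₀ = 751/0.4878 = 1540 W/m².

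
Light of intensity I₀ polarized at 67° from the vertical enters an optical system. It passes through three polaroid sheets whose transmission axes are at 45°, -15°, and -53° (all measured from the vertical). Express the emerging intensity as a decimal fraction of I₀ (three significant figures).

≈ 0.133 I₀

I₁ = I₀ cos²(45° − 67°) = I₀ cos²(22°) = 0.8597 I₀.
I₂ = I₁ cos²(-15° − 45°) = 0.8597 I₀ · cos²(60°) = 0.2149 I₀.
I₃ = I₂ cos²(-53° + 15°) = 0.2149 I₀ · cos²(38°) = 0.1335 I₀.
Transmitted fraction = 0.1335.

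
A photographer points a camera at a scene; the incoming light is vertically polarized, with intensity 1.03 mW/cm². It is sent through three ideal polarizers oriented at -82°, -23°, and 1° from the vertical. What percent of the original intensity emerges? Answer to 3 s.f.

By Malus's law, I₁ = 1.03 mW/cm² · cos²(82°) = 0.01995 mW/cm².
I₂ = I₁ · cos²(59°) = 0.01995 · 0.2653 = 0.005292 mW/cm².
I₃ = I₂ · cos²(24°) = 0.005292 · 0.8346 = 0.004417 mW/cm².
That is 0.4288% of the incident intensity.

≈ 0.429%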